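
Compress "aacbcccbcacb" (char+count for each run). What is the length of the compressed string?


Input: aacbcccbcacb
Runs:
  'a' x 2 => "a2"
  'c' x 1 => "c1"
  'b' x 1 => "b1"
  'c' x 3 => "c3"
  'b' x 1 => "b1"
  'c' x 1 => "c1"
  'a' x 1 => "a1"
  'c' x 1 => "c1"
  'b' x 1 => "b1"
Compressed: "a2c1b1c3b1c1a1c1b1"
Compressed length: 18

18


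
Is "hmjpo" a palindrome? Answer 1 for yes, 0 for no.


Input: hmjpo
Reversed: opjmh
  Compare pos 0 ('h') with pos 4 ('o'): MISMATCH
  Compare pos 1 ('m') with pos 3 ('p'): MISMATCH
Result: not a palindrome

0


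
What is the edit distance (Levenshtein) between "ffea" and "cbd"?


Computing edit distance: "ffea" -> "cbd"
DP table:
           c    b    d
      0    1    2    3
  f   1    1    2    3
  f   2    2    2    3
  e   3    3    3    3
  a   4    4    4    4
Edit distance = dp[4][3] = 4

4


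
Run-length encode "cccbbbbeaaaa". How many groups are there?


Input: cccbbbbeaaaa
Scanning for consecutive runs:
  Group 1: 'c' x 3 (positions 0-2)
  Group 2: 'b' x 4 (positions 3-6)
  Group 3: 'e' x 1 (positions 7-7)
  Group 4: 'a' x 4 (positions 8-11)
Total groups: 4

4


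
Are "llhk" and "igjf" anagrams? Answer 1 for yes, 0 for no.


Strings: "llhk", "igjf"
Sorted first:  hkll
Sorted second: fgij
Differ at position 0: 'h' vs 'f' => not anagrams

0


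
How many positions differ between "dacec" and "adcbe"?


Comparing "dacec" and "adcbe" position by position:
  Position 0: 'd' vs 'a' => DIFFER
  Position 1: 'a' vs 'd' => DIFFER
  Position 2: 'c' vs 'c' => same
  Position 3: 'e' vs 'b' => DIFFER
  Position 4: 'c' vs 'e' => DIFFER
Positions that differ: 4

4


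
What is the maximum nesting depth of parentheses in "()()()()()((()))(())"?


Input: "()()()()()((()))(())"
Tracking depth:
  Position 0 '(': depth becomes 1
  Position 1 ')': depth becomes 0
  Position 2 '(': depth becomes 1
  Position 3 ')': depth becomes 0
  Position 4 '(': depth becomes 1
  Position 5 ')': depth becomes 0
  Position 6 '(': depth becomes 1
  Position 7 ')': depth becomes 0
  Position 8 '(': depth becomes 1
  Position 9 ')': depth becomes 0
  Position 10 '(': depth becomes 1
  Position 11 '(': depth becomes 2
  Position 12 '(': depth becomes 3
  Position 13 ')': depth becomes 2
  Position 14 ')': depth becomes 1
  Position 15 ')': depth becomes 0
  Position 16 '(': depth becomes 1
  Position 17 '(': depth becomes 2
  Position 18 ')': depth becomes 1
  Position 19 ')': depth becomes 0
Maximum depth reached: 3

3


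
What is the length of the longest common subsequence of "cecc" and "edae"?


LCS of "cecc" and "edae"
DP table:
           e    d    a    e
      0    0    0    0    0
  c   0    0    0    0    0
  e   0    1    1    1    1
  c   0    1    1    1    1
  c   0    1    1    1    1
LCS length = dp[4][4] = 1

1


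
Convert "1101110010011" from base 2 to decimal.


Input: "1101110010011" in base 2
Positional expansion:
  Digit '1' (value 1) x 2^12 = 4096
  Digit '1' (value 1) x 2^11 = 2048
  Digit '0' (value 0) x 2^10 = 0
  Digit '1' (value 1) x 2^9 = 512
  Digit '1' (value 1) x 2^8 = 256
  Digit '1' (value 1) x 2^7 = 128
  Digit '0' (value 0) x 2^6 = 0
  Digit '0' (value 0) x 2^5 = 0
  Digit '1' (value 1) x 2^4 = 16
  Digit '0' (value 0) x 2^3 = 0
  Digit '0' (value 0) x 2^2 = 0
  Digit '1' (value 1) x 2^1 = 2
  Digit '1' (value 1) x 2^0 = 1
Sum = 7059

7059


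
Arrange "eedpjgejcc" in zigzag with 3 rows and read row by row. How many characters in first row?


Zigzag "eedpjgejcc" into 3 rows:
Placing characters:
  'e' => row 0
  'e' => row 1
  'd' => row 2
  'p' => row 1
  'j' => row 0
  'g' => row 1
  'e' => row 2
  'j' => row 1
  'c' => row 0
  'c' => row 1
Rows:
  Row 0: "ejc"
  Row 1: "epgjc"
  Row 2: "de"
First row length: 3

3


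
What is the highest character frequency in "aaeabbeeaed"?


Input: aaeabbeeaed
Character counts:
  'a': 4
  'b': 2
  'd': 1
  'e': 4
Maximum frequency: 4

4


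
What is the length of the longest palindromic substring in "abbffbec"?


Input: "abbffbec"
Checking substrings for palindromes:
  [2:6] "bffb" (len 4) => palindrome
  [1:3] "bb" (len 2) => palindrome
  [3:5] "ff" (len 2) => palindrome
Longest palindromic substring: "bffb" with length 4

4


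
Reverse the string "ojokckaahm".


Input: ojokckaahm
Reading characters right to left:
  Position 9: 'm'
  Position 8: 'h'
  Position 7: 'a'
  Position 6: 'a'
  Position 5: 'k'
  Position 4: 'c'
  Position 3: 'k'
  Position 2: 'o'
  Position 1: 'j'
  Position 0: 'o'
Reversed: mhaakckojo

mhaakckojo


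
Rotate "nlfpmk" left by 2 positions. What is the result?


Input: "nlfpmk", rotate left by 2
First 2 characters: "nl"
Remaining characters: "fpmk"
Concatenate remaining + first: "fpmk" + "nl" = "fpmknl"

fpmknl


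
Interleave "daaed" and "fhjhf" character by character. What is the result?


Interleaving "daaed" and "fhjhf":
  Position 0: 'd' from first, 'f' from second => "df"
  Position 1: 'a' from first, 'h' from second => "ah"
  Position 2: 'a' from first, 'j' from second => "aj"
  Position 3: 'e' from first, 'h' from second => "eh"
  Position 4: 'd' from first, 'f' from second => "df"
Result: dfahajehdf

dfahajehdf


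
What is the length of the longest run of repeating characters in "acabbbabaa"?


Input: "acabbbabaa"
Scanning for longest run:
  Position 1 ('c'): new char, reset run to 1
  Position 2 ('a'): new char, reset run to 1
  Position 3 ('b'): new char, reset run to 1
  Position 4 ('b'): continues run of 'b', length=2
  Position 5 ('b'): continues run of 'b', length=3
  Position 6 ('a'): new char, reset run to 1
  Position 7 ('b'): new char, reset run to 1
  Position 8 ('a'): new char, reset run to 1
  Position 9 ('a'): continues run of 'a', length=2
Longest run: 'b' with length 3

3


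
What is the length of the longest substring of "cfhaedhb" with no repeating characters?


Input: "cfhaedhb"
Sliding window (track last position of each char):
  Position 0 ('c'): window [0,0] length 1 -- new best
  Position 1 ('f'): window [0,1] length 2 -- new best
  Position 2 ('h'): window [0,2] length 3 -- new best
  Position 3 ('a'): window [0,3] length 4 -- new best
  Position 4 ('e'): window [0,4] length 5 -- new best
  Position 5 ('d'): window [0,5] length 6 -- new best
  Position 6 ('h'): repeat (last at 2), move window start to 3
  Position 6 ('h'): window [3,6] length 4
  Position 7 ('b'): window [3,7] length 5
Longest substring with no repeats: "cfhaed" with length 6

6


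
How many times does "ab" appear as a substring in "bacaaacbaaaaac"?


Searching for "ab" in "bacaaacbaaaaac"
Scanning each position:
  Position 0: "ba" => no
  Position 1: "ac" => no
  Position 2: "ca" => no
  Position 3: "aa" => no
  Position 4: "aa" => no
  Position 5: "ac" => no
  Position 6: "cb" => no
  Position 7: "ba" => no
  Position 8: "aa" => no
  Position 9: "aa" => no
  Position 10: "aa" => no
  Position 11: "aa" => no
  Position 12: "ac" => no
Total occurrences: 0

0


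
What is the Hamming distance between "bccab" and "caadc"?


Comparing "bccab" and "caadc" position by position:
  Position 0: 'b' vs 'c' => differ
  Position 1: 'c' vs 'a' => differ
  Position 2: 'c' vs 'a' => differ
  Position 3: 'a' vs 'd' => differ
  Position 4: 'b' vs 'c' => differ
Total differences (Hamming distance): 5

5


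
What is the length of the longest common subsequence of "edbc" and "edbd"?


LCS of "edbc" and "edbd"
DP table:
           e    d    b    d
      0    0    0    0    0
  e   0    1    1    1    1
  d   0    1    2    2    2
  b   0    1    2    3    3
  c   0    1    2    3    3
LCS length = dp[4][4] = 3

3


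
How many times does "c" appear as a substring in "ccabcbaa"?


Searching for "c" in "ccabcbaa"
Scanning each position:
  Position 0: "c" => MATCH
  Position 1: "c" => MATCH
  Position 2: "a" => no
  Position 3: "b" => no
  Position 4: "c" => MATCH
  Position 5: "b" => no
  Position 6: "a" => no
  Position 7: "a" => no
Total occurrences: 3

3


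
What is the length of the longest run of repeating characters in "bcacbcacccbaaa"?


Input: "bcacbcacccbaaa"
Scanning for longest run:
  Position 1 ('c'): new char, reset run to 1
  Position 2 ('a'): new char, reset run to 1
  Position 3 ('c'): new char, reset run to 1
  Position 4 ('b'): new char, reset run to 1
  Position 5 ('c'): new char, reset run to 1
  Position 6 ('a'): new char, reset run to 1
  Position 7 ('c'): new char, reset run to 1
  Position 8 ('c'): continues run of 'c', length=2
  Position 9 ('c'): continues run of 'c', length=3
  Position 10 ('b'): new char, reset run to 1
  Position 11 ('a'): new char, reset run to 1
  Position 12 ('a'): continues run of 'a', length=2
  Position 13 ('a'): continues run of 'a', length=3
Longest run: 'c' with length 3

3


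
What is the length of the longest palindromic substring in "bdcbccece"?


Input: "bdcbccece"
Checking substrings for palindromes:
  [2:5] "cbc" (len 3) => palindrome
  [5:8] "cec" (len 3) => palindrome
  [6:9] "ece" (len 3) => palindrome
  [4:6] "cc" (len 2) => palindrome
Longest palindromic substring: "cbc" with length 3

3


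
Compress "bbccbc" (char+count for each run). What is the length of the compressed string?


Input: bbccbc
Runs:
  'b' x 2 => "b2"
  'c' x 2 => "c2"
  'b' x 1 => "b1"
  'c' x 1 => "c1"
Compressed: "b2c2b1c1"
Compressed length: 8

8


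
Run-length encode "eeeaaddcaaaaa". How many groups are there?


Input: eeeaaddcaaaaa
Scanning for consecutive runs:
  Group 1: 'e' x 3 (positions 0-2)
  Group 2: 'a' x 2 (positions 3-4)
  Group 3: 'd' x 2 (positions 5-6)
  Group 4: 'c' x 1 (positions 7-7)
  Group 5: 'a' x 5 (positions 8-12)
Total groups: 5

5


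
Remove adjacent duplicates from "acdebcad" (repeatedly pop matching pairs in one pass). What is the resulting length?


Input: acdebcad
Stack-based adjacent duplicate removal:
  Read 'a': push. Stack: a
  Read 'c': push. Stack: ac
  Read 'd': push. Stack: acd
  Read 'e': push. Stack: acde
  Read 'b': push. Stack: acdeb
  Read 'c': push. Stack: acdebc
  Read 'a': push. Stack: acdebca
  Read 'd': push. Stack: acdebcad
Final stack: "acdebcad" (length 8)

8


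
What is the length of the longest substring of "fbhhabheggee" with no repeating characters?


Input: "fbhhabheggee"
Sliding window (track last position of each char):
  Position 0 ('f'): window [0,0] length 1 -- new best
  Position 1 ('b'): window [0,1] length 2 -- new best
  Position 2 ('h'): window [0,2] length 3 -- new best
  Position 3 ('h'): repeat (last at 2), move window start to 3
  Position 3 ('h'): window [3,3] length 1
  Position 4 ('a'): window [3,4] length 2
  Position 5 ('b'): window [3,5] length 3
  Position 6 ('h'): repeat (last at 3), move window start to 4
  Position 6 ('h'): window [4,6] length 3
  Position 7 ('e'): window [4,7] length 4 -- new best
  Position 8 ('g'): window [4,8] length 5 -- new best
  Position 9 ('g'): repeat (last at 8), move window start to 9
  Position 9 ('g'): window [9,9] length 1
  Position 10 ('e'): window [9,10] length 2
  Position 11 ('e'): repeat (last at 10), move window start to 11
  Position 11 ('e'): window [11,11] length 1
Longest substring with no repeats: "abheg" with length 5

5


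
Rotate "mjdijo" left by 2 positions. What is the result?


Input: "mjdijo", rotate left by 2
First 2 characters: "mj"
Remaining characters: "dijo"
Concatenate remaining + first: "dijo" + "mj" = "dijomj"

dijomj


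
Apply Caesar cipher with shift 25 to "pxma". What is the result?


Caesar cipher: shift "pxma" by 25
  'p' (pos 15) + 25 = pos 14 = 'o'
  'x' (pos 23) + 25 = pos 22 = 'w'
  'm' (pos 12) + 25 = pos 11 = 'l'
  'a' (pos 0) + 25 = pos 25 = 'z'
Result: owlz

owlz


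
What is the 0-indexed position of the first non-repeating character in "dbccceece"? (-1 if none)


Input: dbccceece
Character frequencies:
  'b': 1
  'c': 4
  'd': 1
  'e': 3
Scanning left to right for freq == 1:
  Position 0 ('d'): unique! => answer = 0

0


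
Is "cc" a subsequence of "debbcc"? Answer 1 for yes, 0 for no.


Check if "cc" is a subsequence of "debbcc"
Greedy scan:
  Position 0 ('d'): no match needed
  Position 1 ('e'): no match needed
  Position 2 ('b'): no match needed
  Position 3 ('b'): no match needed
  Position 4 ('c'): matches sub[0] = 'c'
  Position 5 ('c'): matches sub[1] = 'c'
All 2 characters matched => is a subsequence

1


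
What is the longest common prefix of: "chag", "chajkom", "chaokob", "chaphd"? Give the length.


Words: chag, chajkom, chaokob, chaphd
  Position 0: all 'c' => match
  Position 1: all 'h' => match
  Position 2: all 'a' => match
  Position 3: ('g', 'j', 'o', 'p') => mismatch, stop
LCP = "cha" (length 3)

3


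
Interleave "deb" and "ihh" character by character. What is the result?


Interleaving "deb" and "ihh":
  Position 0: 'd' from first, 'i' from second => "di"
  Position 1: 'e' from first, 'h' from second => "eh"
  Position 2: 'b' from first, 'h' from second => "bh"
Result: diehbh

diehbh


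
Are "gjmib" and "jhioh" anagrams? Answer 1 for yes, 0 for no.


Strings: "gjmib", "jhioh"
Sorted first:  bgijm
Sorted second: hhijo
Differ at position 0: 'b' vs 'h' => not anagrams

0


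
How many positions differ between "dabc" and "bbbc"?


Comparing "dabc" and "bbbc" position by position:
  Position 0: 'd' vs 'b' => DIFFER
  Position 1: 'a' vs 'b' => DIFFER
  Position 2: 'b' vs 'b' => same
  Position 3: 'c' vs 'c' => same
Positions that differ: 2

2


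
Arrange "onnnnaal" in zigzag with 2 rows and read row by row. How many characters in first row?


Zigzag "onnnnaal" into 2 rows:
Placing characters:
  'o' => row 0
  'n' => row 1
  'n' => row 0
  'n' => row 1
  'n' => row 0
  'a' => row 1
  'a' => row 0
  'l' => row 1
Rows:
  Row 0: "onna"
  Row 1: "nnal"
First row length: 4

4


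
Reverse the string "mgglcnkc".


Input: mgglcnkc
Reading characters right to left:
  Position 7: 'c'
  Position 6: 'k'
  Position 5: 'n'
  Position 4: 'c'
  Position 3: 'l'
  Position 2: 'g'
  Position 1: 'g'
  Position 0: 'm'
Reversed: cknclggm

cknclggm


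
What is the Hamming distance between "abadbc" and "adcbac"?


Comparing "abadbc" and "adcbac" position by position:
  Position 0: 'a' vs 'a' => same
  Position 1: 'b' vs 'd' => differ
  Position 2: 'a' vs 'c' => differ
  Position 3: 'd' vs 'b' => differ
  Position 4: 'b' vs 'a' => differ
  Position 5: 'c' vs 'c' => same
Total differences (Hamming distance): 4

4


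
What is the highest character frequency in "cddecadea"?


Input: cddecadea
Character counts:
  'a': 2
  'c': 2
  'd': 3
  'e': 2
Maximum frequency: 3

3


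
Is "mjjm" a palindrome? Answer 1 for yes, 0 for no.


Input: mjjm
Reversed: mjjm
  Compare pos 0 ('m') with pos 3 ('m'): match
  Compare pos 1 ('j') with pos 2 ('j'): match
Result: palindrome

1


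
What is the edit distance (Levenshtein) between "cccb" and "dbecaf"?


Computing edit distance: "cccb" -> "dbecaf"
DP table:
           d    b    e    c    a    f
      0    1    2    3    4    5    6
  c   1    1    2    3    3    4    5
  c   2    2    2    3    3    4    5
  c   3    3    3    3    3    4    5
  b   4    4    3    4    4    4    5
Edit distance = dp[4][6] = 5

5


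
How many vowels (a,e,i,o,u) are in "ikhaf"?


Input: ikhaf
Checking each character:
  'i' at position 0: vowel (running total: 1)
  'k' at position 1: consonant
  'h' at position 2: consonant
  'a' at position 3: vowel (running total: 2)
  'f' at position 4: consonant
Total vowels: 2

2


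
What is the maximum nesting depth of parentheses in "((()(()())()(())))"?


Input: "((()(()())()(())))"
Tracking depth:
  Position 0 '(': depth becomes 1
  Position 1 '(': depth becomes 2
  Position 2 '(': depth becomes 3
  Position 3 ')': depth becomes 2
  Position 4 '(': depth becomes 3
  Position 5 '(': depth becomes 4
  Position 6 ')': depth becomes 3
  Position 7 '(': depth becomes 4
  Position 8 ')': depth becomes 3
  Position 9 ')': depth becomes 2
  Position 10 '(': depth becomes 3
  Position 11 ')': depth becomes 2
  Position 12 '(': depth becomes 3
  Position 13 '(': depth becomes 4
  Position 14 ')': depth becomes 3
  Position 15 ')': depth becomes 2
  Position 16 ')': depth becomes 1
  Position 17 ')': depth becomes 0
Maximum depth reached: 4

4


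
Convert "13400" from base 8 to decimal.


Input: "13400" in base 8
Positional expansion:
  Digit '1' (value 1) x 8^4 = 4096
  Digit '3' (value 3) x 8^3 = 1536
  Digit '4' (value 4) x 8^2 = 256
  Digit '0' (value 0) x 8^1 = 0
  Digit '0' (value 0) x 8^0 = 0
Sum = 5888

5888


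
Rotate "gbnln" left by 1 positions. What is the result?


Input: "gbnln", rotate left by 1
First 1 characters: "g"
Remaining characters: "bnln"
Concatenate remaining + first: "bnln" + "g" = "bnlng"

bnlng


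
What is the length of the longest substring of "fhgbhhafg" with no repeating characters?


Input: "fhgbhhafg"
Sliding window (track last position of each char):
  Position 0 ('f'): window [0,0] length 1 -- new best
  Position 1 ('h'): window [0,1] length 2 -- new best
  Position 2 ('g'): window [0,2] length 3 -- new best
  Position 3 ('b'): window [0,3] length 4 -- new best
  Position 4 ('h'): repeat (last at 1), move window start to 2
  Position 4 ('h'): window [2,4] length 3
  Position 5 ('h'): repeat (last at 4), move window start to 5
  Position 5 ('h'): window [5,5] length 1
  Position 6 ('a'): window [5,6] length 2
  Position 7 ('f'): window [5,7] length 3
  Position 8 ('g'): window [5,8] length 4
Longest substring with no repeats: "fhgb" with length 4

4


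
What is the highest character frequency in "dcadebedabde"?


Input: dcadebedabde
Character counts:
  'a': 2
  'b': 2
  'c': 1
  'd': 4
  'e': 3
Maximum frequency: 4

4


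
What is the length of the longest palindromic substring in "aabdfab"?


Input: "aabdfab"
Checking substrings for palindromes:
  [0:2] "aa" (len 2) => palindrome
Longest palindromic substring: "aa" with length 2

2


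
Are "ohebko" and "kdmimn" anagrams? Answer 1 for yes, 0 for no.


Strings: "ohebko", "kdmimn"
Sorted first:  behkoo
Sorted second: dikmmn
Differ at position 0: 'b' vs 'd' => not anagrams

0


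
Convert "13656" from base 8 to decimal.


Input: "13656" in base 8
Positional expansion:
  Digit '1' (value 1) x 8^4 = 4096
  Digit '3' (value 3) x 8^3 = 1536
  Digit '6' (value 6) x 8^2 = 384
  Digit '5' (value 5) x 8^1 = 40
  Digit '6' (value 6) x 8^0 = 6
Sum = 6062

6062


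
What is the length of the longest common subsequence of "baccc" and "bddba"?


LCS of "baccc" and "bddba"
DP table:
           b    d    d    b    a
      0    0    0    0    0    0
  b   0    1    1    1    1    1
  a   0    1    1    1    1    2
  c   0    1    1    1    1    2
  c   0    1    1    1    1    2
  c   0    1    1    1    1    2
LCS length = dp[5][5] = 2

2


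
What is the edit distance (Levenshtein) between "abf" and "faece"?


Computing edit distance: "abf" -> "faece"
DP table:
           f    a    e    c    e
      0    1    2    3    4    5
  a   1    1    1    2    3    4
  b   2    2    2    2    3    4
  f   3    2    3    3    3    4
Edit distance = dp[3][5] = 4

4


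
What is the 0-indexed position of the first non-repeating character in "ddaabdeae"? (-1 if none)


Input: ddaabdeae
Character frequencies:
  'a': 3
  'b': 1
  'd': 3
  'e': 2
Scanning left to right for freq == 1:
  Position 0 ('d'): freq=3, skip
  Position 1 ('d'): freq=3, skip
  Position 2 ('a'): freq=3, skip
  Position 3 ('a'): freq=3, skip
  Position 4 ('b'): unique! => answer = 4

4


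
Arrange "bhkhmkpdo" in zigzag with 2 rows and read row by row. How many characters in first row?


Zigzag "bhkhmkpdo" into 2 rows:
Placing characters:
  'b' => row 0
  'h' => row 1
  'k' => row 0
  'h' => row 1
  'm' => row 0
  'k' => row 1
  'p' => row 0
  'd' => row 1
  'o' => row 0
Rows:
  Row 0: "bkmpo"
  Row 1: "hhkd"
First row length: 5

5


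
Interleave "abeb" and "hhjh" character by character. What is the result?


Interleaving "abeb" and "hhjh":
  Position 0: 'a' from first, 'h' from second => "ah"
  Position 1: 'b' from first, 'h' from second => "bh"
  Position 2: 'e' from first, 'j' from second => "ej"
  Position 3: 'b' from first, 'h' from second => "bh"
Result: ahbhejbh

ahbhejbh


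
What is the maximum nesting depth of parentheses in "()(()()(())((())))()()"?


Input: "()(()()(())((())))()()"
Tracking depth:
  Position 0 '(': depth becomes 1
  Position 1 ')': depth becomes 0
  Position 2 '(': depth becomes 1
  Position 3 '(': depth becomes 2
  Position 4 ')': depth becomes 1
  Position 5 '(': depth becomes 2
  Position 6 ')': depth becomes 1
  Position 7 '(': depth becomes 2
  Position 8 '(': depth becomes 3
  Position 9 ')': depth becomes 2
  Position 10 ')': depth becomes 1
  Position 11 '(': depth becomes 2
  Position 12 '(': depth becomes 3
  Position 13 '(': depth becomes 4
  Position 14 ')': depth becomes 3
  Position 15 ')': depth becomes 2
  Position 16 ')': depth becomes 1
  Position 17 ')': depth becomes 0
  Position 18 '(': depth becomes 1
  Position 19 ')': depth becomes 0
  Position 20 '(': depth becomes 1
  Position 21 ')': depth becomes 0
Maximum depth reached: 4

4


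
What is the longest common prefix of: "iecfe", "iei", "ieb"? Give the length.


Words: iecfe, iei, ieb
  Position 0: all 'i' => match
  Position 1: all 'e' => match
  Position 2: ('c', 'i', 'b') => mismatch, stop
LCP = "ie" (length 2)

2


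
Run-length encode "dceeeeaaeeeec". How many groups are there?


Input: dceeeeaaeeeec
Scanning for consecutive runs:
  Group 1: 'd' x 1 (positions 0-0)
  Group 2: 'c' x 1 (positions 1-1)
  Group 3: 'e' x 4 (positions 2-5)
  Group 4: 'a' x 2 (positions 6-7)
  Group 5: 'e' x 4 (positions 8-11)
  Group 6: 'c' x 1 (positions 12-12)
Total groups: 6

6


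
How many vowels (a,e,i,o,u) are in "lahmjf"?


Input: lahmjf
Checking each character:
  'l' at position 0: consonant
  'a' at position 1: vowel (running total: 1)
  'h' at position 2: consonant
  'm' at position 3: consonant
  'j' at position 4: consonant
  'f' at position 5: consonant
Total vowels: 1

1


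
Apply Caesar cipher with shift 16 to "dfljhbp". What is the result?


Caesar cipher: shift "dfljhbp" by 16
  'd' (pos 3) + 16 = pos 19 = 't'
  'f' (pos 5) + 16 = pos 21 = 'v'
  'l' (pos 11) + 16 = pos 1 = 'b'
  'j' (pos 9) + 16 = pos 25 = 'z'
  'h' (pos 7) + 16 = pos 23 = 'x'
  'b' (pos 1) + 16 = pos 17 = 'r'
  'p' (pos 15) + 16 = pos 5 = 'f'
Result: tvbzxrf

tvbzxrf


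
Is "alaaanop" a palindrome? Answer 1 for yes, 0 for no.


Input: alaaanop
Reversed: ponaaala
  Compare pos 0 ('a') with pos 7 ('p'): MISMATCH
  Compare pos 1 ('l') with pos 6 ('o'): MISMATCH
  Compare pos 2 ('a') with pos 5 ('n'): MISMATCH
  Compare pos 3 ('a') with pos 4 ('a'): match
Result: not a palindrome

0


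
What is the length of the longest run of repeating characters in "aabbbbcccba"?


Input: "aabbbbcccba"
Scanning for longest run:
  Position 1 ('a'): continues run of 'a', length=2
  Position 2 ('b'): new char, reset run to 1
  Position 3 ('b'): continues run of 'b', length=2
  Position 4 ('b'): continues run of 'b', length=3
  Position 5 ('b'): continues run of 'b', length=4
  Position 6 ('c'): new char, reset run to 1
  Position 7 ('c'): continues run of 'c', length=2
  Position 8 ('c'): continues run of 'c', length=3
  Position 9 ('b'): new char, reset run to 1
  Position 10 ('a'): new char, reset run to 1
Longest run: 'b' with length 4

4


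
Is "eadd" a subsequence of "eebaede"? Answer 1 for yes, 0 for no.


Check if "eadd" is a subsequence of "eebaede"
Greedy scan:
  Position 0 ('e'): matches sub[0] = 'e'
  Position 1 ('e'): no match needed
  Position 2 ('b'): no match needed
  Position 3 ('a'): matches sub[1] = 'a'
  Position 4 ('e'): no match needed
  Position 5 ('d'): matches sub[2] = 'd'
  Position 6 ('e'): no match needed
Only matched 3/4 characters => not a subsequence

0


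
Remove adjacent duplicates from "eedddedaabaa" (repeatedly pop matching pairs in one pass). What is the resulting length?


Input: eedddedaabaa
Stack-based adjacent duplicate removal:
  Read 'e': push. Stack: e
  Read 'e': matches stack top 'e' => pop. Stack: (empty)
  Read 'd': push. Stack: d
  Read 'd': matches stack top 'd' => pop. Stack: (empty)
  Read 'd': push. Stack: d
  Read 'e': push. Stack: de
  Read 'd': push. Stack: ded
  Read 'a': push. Stack: deda
  Read 'a': matches stack top 'a' => pop. Stack: ded
  Read 'b': push. Stack: dedb
  Read 'a': push. Stack: dedba
  Read 'a': matches stack top 'a' => pop. Stack: dedb
Final stack: "dedb" (length 4)

4


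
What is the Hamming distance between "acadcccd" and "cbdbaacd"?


Comparing "acadcccd" and "cbdbaacd" position by position:
  Position 0: 'a' vs 'c' => differ
  Position 1: 'c' vs 'b' => differ
  Position 2: 'a' vs 'd' => differ
  Position 3: 'd' vs 'b' => differ
  Position 4: 'c' vs 'a' => differ
  Position 5: 'c' vs 'a' => differ
  Position 6: 'c' vs 'c' => same
  Position 7: 'd' vs 'd' => same
Total differences (Hamming distance): 6

6


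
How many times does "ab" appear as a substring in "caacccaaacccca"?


Searching for "ab" in "caacccaaacccca"
Scanning each position:
  Position 0: "ca" => no
  Position 1: "aa" => no
  Position 2: "ac" => no
  Position 3: "cc" => no
  Position 4: "cc" => no
  Position 5: "ca" => no
  Position 6: "aa" => no
  Position 7: "aa" => no
  Position 8: "ac" => no
  Position 9: "cc" => no
  Position 10: "cc" => no
  Position 11: "cc" => no
  Position 12: "ca" => no
Total occurrences: 0

0


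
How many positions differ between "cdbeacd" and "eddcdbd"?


Comparing "cdbeacd" and "eddcdbd" position by position:
  Position 0: 'c' vs 'e' => DIFFER
  Position 1: 'd' vs 'd' => same
  Position 2: 'b' vs 'd' => DIFFER
  Position 3: 'e' vs 'c' => DIFFER
  Position 4: 'a' vs 'd' => DIFFER
  Position 5: 'c' vs 'b' => DIFFER
  Position 6: 'd' vs 'd' => same
Positions that differ: 5

5


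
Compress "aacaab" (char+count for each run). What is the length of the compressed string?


Input: aacaab
Runs:
  'a' x 2 => "a2"
  'c' x 1 => "c1"
  'a' x 2 => "a2"
  'b' x 1 => "b1"
Compressed: "a2c1a2b1"
Compressed length: 8

8


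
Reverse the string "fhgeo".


Input: fhgeo
Reading characters right to left:
  Position 4: 'o'
  Position 3: 'e'
  Position 2: 'g'
  Position 1: 'h'
  Position 0: 'f'
Reversed: oeghf

oeghf


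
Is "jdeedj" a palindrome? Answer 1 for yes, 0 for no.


Input: jdeedj
Reversed: jdeedj
  Compare pos 0 ('j') with pos 5 ('j'): match
  Compare pos 1 ('d') with pos 4 ('d'): match
  Compare pos 2 ('e') with pos 3 ('e'): match
Result: palindrome

1


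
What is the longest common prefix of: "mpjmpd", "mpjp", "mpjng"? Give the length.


Words: mpjmpd, mpjp, mpjng
  Position 0: all 'm' => match
  Position 1: all 'p' => match
  Position 2: all 'j' => match
  Position 3: ('m', 'p', 'n') => mismatch, stop
LCP = "mpj" (length 3)

3


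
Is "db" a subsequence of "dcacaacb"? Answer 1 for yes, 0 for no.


Check if "db" is a subsequence of "dcacaacb"
Greedy scan:
  Position 0 ('d'): matches sub[0] = 'd'
  Position 1 ('c'): no match needed
  Position 2 ('a'): no match needed
  Position 3 ('c'): no match needed
  Position 4 ('a'): no match needed
  Position 5 ('a'): no match needed
  Position 6 ('c'): no match needed
  Position 7 ('b'): matches sub[1] = 'b'
All 2 characters matched => is a subsequence

1


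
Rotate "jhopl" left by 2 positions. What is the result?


Input: "jhopl", rotate left by 2
First 2 characters: "jh"
Remaining characters: "opl"
Concatenate remaining + first: "opl" + "jh" = "opljh"

opljh


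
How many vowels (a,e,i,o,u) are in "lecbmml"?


Input: lecbmml
Checking each character:
  'l' at position 0: consonant
  'e' at position 1: vowel (running total: 1)
  'c' at position 2: consonant
  'b' at position 3: consonant
  'm' at position 4: consonant
  'm' at position 5: consonant
  'l' at position 6: consonant
Total vowels: 1

1


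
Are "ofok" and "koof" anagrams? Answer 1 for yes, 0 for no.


Strings: "ofok", "koof"
Sorted first:  fkoo
Sorted second: fkoo
Sorted forms match => anagrams

1


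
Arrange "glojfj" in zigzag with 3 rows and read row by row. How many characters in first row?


Zigzag "glojfj" into 3 rows:
Placing characters:
  'g' => row 0
  'l' => row 1
  'o' => row 2
  'j' => row 1
  'f' => row 0
  'j' => row 1
Rows:
  Row 0: "gf"
  Row 1: "ljj"
  Row 2: "o"
First row length: 2

2


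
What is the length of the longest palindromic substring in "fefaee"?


Input: "fefaee"
Checking substrings for palindromes:
  [0:3] "fef" (len 3) => palindrome
  [4:6] "ee" (len 2) => palindrome
Longest palindromic substring: "fef" with length 3

3


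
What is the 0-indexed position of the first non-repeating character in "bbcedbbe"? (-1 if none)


Input: bbcedbbe
Character frequencies:
  'b': 4
  'c': 1
  'd': 1
  'e': 2
Scanning left to right for freq == 1:
  Position 0 ('b'): freq=4, skip
  Position 1 ('b'): freq=4, skip
  Position 2 ('c'): unique! => answer = 2

2


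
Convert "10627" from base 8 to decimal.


Input: "10627" in base 8
Positional expansion:
  Digit '1' (value 1) x 8^4 = 4096
  Digit '0' (value 0) x 8^3 = 0
  Digit '6' (value 6) x 8^2 = 384
  Digit '2' (value 2) x 8^1 = 16
  Digit '7' (value 7) x 8^0 = 7
Sum = 4503

4503


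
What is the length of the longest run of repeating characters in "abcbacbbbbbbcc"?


Input: "abcbacbbbbbbcc"
Scanning for longest run:
  Position 1 ('b'): new char, reset run to 1
  Position 2 ('c'): new char, reset run to 1
  Position 3 ('b'): new char, reset run to 1
  Position 4 ('a'): new char, reset run to 1
  Position 5 ('c'): new char, reset run to 1
  Position 6 ('b'): new char, reset run to 1
  Position 7 ('b'): continues run of 'b', length=2
  Position 8 ('b'): continues run of 'b', length=3
  Position 9 ('b'): continues run of 'b', length=4
  Position 10 ('b'): continues run of 'b', length=5
  Position 11 ('b'): continues run of 'b', length=6
  Position 12 ('c'): new char, reset run to 1
  Position 13 ('c'): continues run of 'c', length=2
Longest run: 'b' with length 6

6


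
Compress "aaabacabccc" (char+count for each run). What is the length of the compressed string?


Input: aaabacabccc
Runs:
  'a' x 3 => "a3"
  'b' x 1 => "b1"
  'a' x 1 => "a1"
  'c' x 1 => "c1"
  'a' x 1 => "a1"
  'b' x 1 => "b1"
  'c' x 3 => "c3"
Compressed: "a3b1a1c1a1b1c3"
Compressed length: 14

14


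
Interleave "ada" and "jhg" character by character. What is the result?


Interleaving "ada" and "jhg":
  Position 0: 'a' from first, 'j' from second => "aj"
  Position 1: 'd' from first, 'h' from second => "dh"
  Position 2: 'a' from first, 'g' from second => "ag"
Result: ajdhag

ajdhag


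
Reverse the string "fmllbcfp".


Input: fmllbcfp
Reading characters right to left:
  Position 7: 'p'
  Position 6: 'f'
  Position 5: 'c'
  Position 4: 'b'
  Position 3: 'l'
  Position 2: 'l'
  Position 1: 'm'
  Position 0: 'f'
Reversed: pfcbllmf

pfcbllmf


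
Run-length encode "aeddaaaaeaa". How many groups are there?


Input: aeddaaaaeaa
Scanning for consecutive runs:
  Group 1: 'a' x 1 (positions 0-0)
  Group 2: 'e' x 1 (positions 1-1)
  Group 3: 'd' x 2 (positions 2-3)
  Group 4: 'a' x 4 (positions 4-7)
  Group 5: 'e' x 1 (positions 8-8)
  Group 6: 'a' x 2 (positions 9-10)
Total groups: 6

6


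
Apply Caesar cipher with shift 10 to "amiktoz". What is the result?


Caesar cipher: shift "amiktoz" by 10
  'a' (pos 0) + 10 = pos 10 = 'k'
  'm' (pos 12) + 10 = pos 22 = 'w'
  'i' (pos 8) + 10 = pos 18 = 's'
  'k' (pos 10) + 10 = pos 20 = 'u'
  't' (pos 19) + 10 = pos 3 = 'd'
  'o' (pos 14) + 10 = pos 24 = 'y'
  'z' (pos 25) + 10 = pos 9 = 'j'
Result: kwsudyj

kwsudyj


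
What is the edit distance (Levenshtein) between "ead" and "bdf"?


Computing edit distance: "ead" -> "bdf"
DP table:
           b    d    f
      0    1    2    3
  e   1    1    2    3
  a   2    2    2    3
  d   3    3    2    3
Edit distance = dp[3][3] = 3

3


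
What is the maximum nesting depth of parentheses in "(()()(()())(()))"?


Input: "(()()(()())(()))"
Tracking depth:
  Position 0 '(': depth becomes 1
  Position 1 '(': depth becomes 2
  Position 2 ')': depth becomes 1
  Position 3 '(': depth becomes 2
  Position 4 ')': depth becomes 1
  Position 5 '(': depth becomes 2
  Position 6 '(': depth becomes 3
  Position 7 ')': depth becomes 2
  Position 8 '(': depth becomes 3
  Position 9 ')': depth becomes 2
  Position 10 ')': depth becomes 1
  Position 11 '(': depth becomes 2
  Position 12 '(': depth becomes 3
  Position 13 ')': depth becomes 2
  Position 14 ')': depth becomes 1
  Position 15 ')': depth becomes 0
Maximum depth reached: 3

3


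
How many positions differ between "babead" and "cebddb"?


Comparing "babead" and "cebddb" position by position:
  Position 0: 'b' vs 'c' => DIFFER
  Position 1: 'a' vs 'e' => DIFFER
  Position 2: 'b' vs 'b' => same
  Position 3: 'e' vs 'd' => DIFFER
  Position 4: 'a' vs 'd' => DIFFER
  Position 5: 'd' vs 'b' => DIFFER
Positions that differ: 5

5


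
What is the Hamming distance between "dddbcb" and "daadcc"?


Comparing "dddbcb" and "daadcc" position by position:
  Position 0: 'd' vs 'd' => same
  Position 1: 'd' vs 'a' => differ
  Position 2: 'd' vs 'a' => differ
  Position 3: 'b' vs 'd' => differ
  Position 4: 'c' vs 'c' => same
  Position 5: 'b' vs 'c' => differ
Total differences (Hamming distance): 4

4


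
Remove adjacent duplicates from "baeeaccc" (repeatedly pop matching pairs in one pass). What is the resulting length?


Input: baeeaccc
Stack-based adjacent duplicate removal:
  Read 'b': push. Stack: b
  Read 'a': push. Stack: ba
  Read 'e': push. Stack: bae
  Read 'e': matches stack top 'e' => pop. Stack: ba
  Read 'a': matches stack top 'a' => pop. Stack: b
  Read 'c': push. Stack: bc
  Read 'c': matches stack top 'c' => pop. Stack: b
  Read 'c': push. Stack: bc
Final stack: "bc" (length 2)

2


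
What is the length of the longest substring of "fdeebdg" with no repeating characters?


Input: "fdeebdg"
Sliding window (track last position of each char):
  Position 0 ('f'): window [0,0] length 1 -- new best
  Position 1 ('d'): window [0,1] length 2 -- new best
  Position 2 ('e'): window [0,2] length 3 -- new best
  Position 3 ('e'): repeat (last at 2), move window start to 3
  Position 3 ('e'): window [3,3] length 1
  Position 4 ('b'): window [3,4] length 2
  Position 5 ('d'): window [3,5] length 3
  Position 6 ('g'): window [3,6] length 4 -- new best
Longest substring with no repeats: "ebdg" with length 4

4


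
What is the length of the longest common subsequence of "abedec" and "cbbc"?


LCS of "abedec" and "cbbc"
DP table:
           c    b    b    c
      0    0    0    0    0
  a   0    0    0    0    0
  b   0    0    1    1    1
  e   0    0    1    1    1
  d   0    0    1    1    1
  e   0    0    1    1    1
  c   0    1    1    1    2
LCS length = dp[6][4] = 2

2


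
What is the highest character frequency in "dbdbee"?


Input: dbdbee
Character counts:
  'b': 2
  'd': 2
  'e': 2
Maximum frequency: 2

2


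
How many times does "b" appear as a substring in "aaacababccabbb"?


Searching for "b" in "aaacababccabbb"
Scanning each position:
  Position 0: "a" => no
  Position 1: "a" => no
  Position 2: "a" => no
  Position 3: "c" => no
  Position 4: "a" => no
  Position 5: "b" => MATCH
  Position 6: "a" => no
  Position 7: "b" => MATCH
  Position 8: "c" => no
  Position 9: "c" => no
  Position 10: "a" => no
  Position 11: "b" => MATCH
  Position 12: "b" => MATCH
  Position 13: "b" => MATCH
Total occurrences: 5

5


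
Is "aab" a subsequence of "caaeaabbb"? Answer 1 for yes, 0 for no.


Check if "aab" is a subsequence of "caaeaabbb"
Greedy scan:
  Position 0 ('c'): no match needed
  Position 1 ('a'): matches sub[0] = 'a'
  Position 2 ('a'): matches sub[1] = 'a'
  Position 3 ('e'): no match needed
  Position 4 ('a'): no match needed
  Position 5 ('a'): no match needed
  Position 6 ('b'): matches sub[2] = 'b'
  Position 7 ('b'): no match needed
  Position 8 ('b'): no match needed
All 3 characters matched => is a subsequence

1


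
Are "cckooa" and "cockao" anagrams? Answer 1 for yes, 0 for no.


Strings: "cckooa", "cockao"
Sorted first:  acckoo
Sorted second: acckoo
Sorted forms match => anagrams

1


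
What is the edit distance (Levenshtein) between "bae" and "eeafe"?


Computing edit distance: "bae" -> "eeafe"
DP table:
           e    e    a    f    e
      0    1    2    3    4    5
  b   1    1    2    3    4    5
  a   2    2    2    2    3    4
  e   3    2    2    3    3    3
Edit distance = dp[3][5] = 3

3


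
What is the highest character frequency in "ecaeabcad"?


Input: ecaeabcad
Character counts:
  'a': 3
  'b': 1
  'c': 2
  'd': 1
  'e': 2
Maximum frequency: 3

3


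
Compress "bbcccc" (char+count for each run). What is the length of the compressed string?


Input: bbcccc
Runs:
  'b' x 2 => "b2"
  'c' x 4 => "c4"
Compressed: "b2c4"
Compressed length: 4

4


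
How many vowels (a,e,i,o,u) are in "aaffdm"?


Input: aaffdm
Checking each character:
  'a' at position 0: vowel (running total: 1)
  'a' at position 1: vowel (running total: 2)
  'f' at position 2: consonant
  'f' at position 3: consonant
  'd' at position 4: consonant
  'm' at position 5: consonant
Total vowels: 2

2


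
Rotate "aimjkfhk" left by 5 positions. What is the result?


Input: "aimjkfhk", rotate left by 5
First 5 characters: "aimjk"
Remaining characters: "fhk"
Concatenate remaining + first: "fhk" + "aimjk" = "fhkaimjk"

fhkaimjk


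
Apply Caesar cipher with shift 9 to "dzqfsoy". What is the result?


Caesar cipher: shift "dzqfsoy" by 9
  'd' (pos 3) + 9 = pos 12 = 'm'
  'z' (pos 25) + 9 = pos 8 = 'i'
  'q' (pos 16) + 9 = pos 25 = 'z'
  'f' (pos 5) + 9 = pos 14 = 'o'
  's' (pos 18) + 9 = pos 1 = 'b'
  'o' (pos 14) + 9 = pos 23 = 'x'
  'y' (pos 24) + 9 = pos 7 = 'h'
Result: mizobxh

mizobxh


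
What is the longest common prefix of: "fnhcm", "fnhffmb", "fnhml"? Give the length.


Words: fnhcm, fnhffmb, fnhml
  Position 0: all 'f' => match
  Position 1: all 'n' => match
  Position 2: all 'h' => match
  Position 3: ('c', 'f', 'm') => mismatch, stop
LCP = "fnh" (length 3)

3


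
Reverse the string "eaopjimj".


Input: eaopjimj
Reading characters right to left:
  Position 7: 'j'
  Position 6: 'm'
  Position 5: 'i'
  Position 4: 'j'
  Position 3: 'p'
  Position 2: 'o'
  Position 1: 'a'
  Position 0: 'e'
Reversed: jmijpoae

jmijpoae


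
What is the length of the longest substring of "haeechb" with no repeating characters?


Input: "haeechb"
Sliding window (track last position of each char):
  Position 0 ('h'): window [0,0] length 1 -- new best
  Position 1 ('a'): window [0,1] length 2 -- new best
  Position 2 ('e'): window [0,2] length 3 -- new best
  Position 3 ('e'): repeat (last at 2), move window start to 3
  Position 3 ('e'): window [3,3] length 1
  Position 4 ('c'): window [3,4] length 2
  Position 5 ('h'): window [3,5] length 3
  Position 6 ('b'): window [3,6] length 4 -- new best
Longest substring with no repeats: "echb" with length 4

4


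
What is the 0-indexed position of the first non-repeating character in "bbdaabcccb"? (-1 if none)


Input: bbdaabcccb
Character frequencies:
  'a': 2
  'b': 4
  'c': 3
  'd': 1
Scanning left to right for freq == 1:
  Position 0 ('b'): freq=4, skip
  Position 1 ('b'): freq=4, skip
  Position 2 ('d'): unique! => answer = 2

2


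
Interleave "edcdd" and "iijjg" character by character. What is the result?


Interleaving "edcdd" and "iijjg":
  Position 0: 'e' from first, 'i' from second => "ei"
  Position 1: 'd' from first, 'i' from second => "di"
  Position 2: 'c' from first, 'j' from second => "cj"
  Position 3: 'd' from first, 'j' from second => "dj"
  Position 4: 'd' from first, 'g' from second => "dg"
Result: eidicjdjdg

eidicjdjdg


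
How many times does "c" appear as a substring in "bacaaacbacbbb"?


Searching for "c" in "bacaaacbacbbb"
Scanning each position:
  Position 0: "b" => no
  Position 1: "a" => no
  Position 2: "c" => MATCH
  Position 3: "a" => no
  Position 4: "a" => no
  Position 5: "a" => no
  Position 6: "c" => MATCH
  Position 7: "b" => no
  Position 8: "a" => no
  Position 9: "c" => MATCH
  Position 10: "b" => no
  Position 11: "b" => no
  Position 12: "b" => no
Total occurrences: 3

3
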